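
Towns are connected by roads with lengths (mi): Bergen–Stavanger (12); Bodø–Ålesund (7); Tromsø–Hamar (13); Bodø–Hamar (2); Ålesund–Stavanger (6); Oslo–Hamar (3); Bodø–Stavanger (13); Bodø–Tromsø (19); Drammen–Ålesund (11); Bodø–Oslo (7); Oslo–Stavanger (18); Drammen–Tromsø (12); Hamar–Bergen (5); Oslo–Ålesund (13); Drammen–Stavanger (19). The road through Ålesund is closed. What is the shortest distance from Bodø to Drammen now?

27

A few of the Bodø→Drammen routes:
Bodø → Stavanger → Drammen: 13 + 19 = 32
Bodø → Oslo → Hamar → Tromsø → Drammen: 7 + 3 + 13 + 12 = 35
Bodø → Hamar → Tromsø → Drammen: 2 + 13 + 12 = 27
Bodø → Tromsø → Drammen: 19 + 12 = 31
Bodø → Hamar → Bergen → Stavanger → Drammen: 2 + 5 + 12 + 19 = 38
Best route has total 27 mi.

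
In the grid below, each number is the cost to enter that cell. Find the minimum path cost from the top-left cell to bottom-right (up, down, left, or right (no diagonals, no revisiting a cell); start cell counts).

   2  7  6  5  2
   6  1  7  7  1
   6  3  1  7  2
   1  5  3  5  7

Cheapest: [0,0] → [1,0] → [1,1] → [2,1] → [2,2] → [3,2] → [3,3] → [3,4]
  2 + 6 + 1 + 3 + 1 + 3 + 5 + 7 = 28

28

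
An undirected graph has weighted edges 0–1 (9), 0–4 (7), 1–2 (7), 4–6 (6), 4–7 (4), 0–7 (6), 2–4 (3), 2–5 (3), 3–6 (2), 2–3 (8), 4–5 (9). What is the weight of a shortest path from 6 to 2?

Checking several routes:
6 -> 4 -> 0 -> 1 -> 2: 6 + 7 + 9 + 7 = 29
6 -> 4 -> 2: 6 + 3 = 9
6 -> 4 -> 5 -> 2: 6 + 9 + 3 = 18
6 -> 3 -> 2: 2 + 8 = 10
The minimum is 9.

9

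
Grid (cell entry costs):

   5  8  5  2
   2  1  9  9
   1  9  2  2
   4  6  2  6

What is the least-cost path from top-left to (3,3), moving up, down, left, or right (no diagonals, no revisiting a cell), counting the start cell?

26

Best path: [0,0]→[1,0]→[2,0]→[3,0]→[3,1]→[3,2]→[3,3]
Cost: 5 + 2 + 1 + 4 + 6 + 2 + 6 = 26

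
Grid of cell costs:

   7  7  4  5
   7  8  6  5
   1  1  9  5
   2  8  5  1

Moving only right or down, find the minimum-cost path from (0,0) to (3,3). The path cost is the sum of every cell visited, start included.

Cheapest: [0,0] [1,0] [2,0] [2,1] [3,1] [3,2] [3,3]
  7 + 7 + 1 + 1 + 8 + 5 + 1 = 30
(Top row then right column would cost 34.)

30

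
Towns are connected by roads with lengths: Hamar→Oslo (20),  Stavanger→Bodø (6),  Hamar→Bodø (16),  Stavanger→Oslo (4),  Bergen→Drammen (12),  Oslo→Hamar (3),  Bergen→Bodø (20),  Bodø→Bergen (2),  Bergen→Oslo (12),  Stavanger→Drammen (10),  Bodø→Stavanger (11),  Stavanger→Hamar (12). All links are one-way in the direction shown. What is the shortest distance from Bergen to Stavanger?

Candidate routes:
Bergen → Bodø → Stavanger: 20 + 11 = 31
Bergen → Oslo → Hamar → Bodø → Stavanger: 12 + 3 + 16 + 11 = 42
Shortest: 31.

31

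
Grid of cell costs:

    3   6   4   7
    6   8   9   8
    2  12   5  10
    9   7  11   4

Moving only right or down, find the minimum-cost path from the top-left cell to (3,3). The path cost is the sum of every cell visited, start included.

41

Best path: (0,0) -> (0,1) -> (0,2) -> (1,2) -> (2,2) -> (2,3) -> (3,3)
Cost: 3 + 6 + 4 + 9 + 5 + 10 + 4 = 41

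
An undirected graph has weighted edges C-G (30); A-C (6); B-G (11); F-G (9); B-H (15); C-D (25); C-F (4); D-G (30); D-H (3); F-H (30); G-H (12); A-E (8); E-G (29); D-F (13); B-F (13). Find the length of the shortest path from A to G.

Some routes from A to G:
A→E→G: 8 + 29 = 37
A→C→F→B→G: 6 + 4 + 13 + 11 = 34
A→C→F→G: 6 + 4 + 9 = 19
A→C→G: 6 + 30 = 36
The minimum is 19.

19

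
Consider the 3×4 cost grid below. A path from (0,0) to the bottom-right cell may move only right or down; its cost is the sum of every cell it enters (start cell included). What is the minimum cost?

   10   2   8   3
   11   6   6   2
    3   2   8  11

Cheapest: r0c0 -> r0c1 -> r0c2 -> r0c3 -> r1c3 -> r2c3
  10 + 2 + 8 + 3 + 2 + 11 = 36

36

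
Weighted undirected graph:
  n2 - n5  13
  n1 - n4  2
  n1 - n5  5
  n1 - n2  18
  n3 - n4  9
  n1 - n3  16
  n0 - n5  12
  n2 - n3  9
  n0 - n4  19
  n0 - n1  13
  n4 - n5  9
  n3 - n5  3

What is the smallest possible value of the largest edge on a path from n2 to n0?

12

A few of the n2→n0 routes:
n2→n3→n4→n1→n5→n0: max(9, 9, 2, 5, 12) = 12
n2→n5→n4→n1→n0: max(13, 9, 2, 13) = 13
n2→n3→n5→n0: max(9, 3, 12) = 12
n2→n3→n4→n5→n0: max(9, 9, 9, 12) = 12
The minimum achievable maximum is 12.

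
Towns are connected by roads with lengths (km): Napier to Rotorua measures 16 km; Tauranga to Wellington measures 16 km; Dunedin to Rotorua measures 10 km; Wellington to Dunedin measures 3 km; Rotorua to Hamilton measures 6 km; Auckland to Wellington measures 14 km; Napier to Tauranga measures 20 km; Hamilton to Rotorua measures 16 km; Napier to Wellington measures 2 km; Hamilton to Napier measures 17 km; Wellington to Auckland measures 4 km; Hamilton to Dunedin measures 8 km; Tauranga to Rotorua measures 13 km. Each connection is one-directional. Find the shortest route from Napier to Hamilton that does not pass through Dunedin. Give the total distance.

Routes from Napier to Hamilton avoiding Dunedin:
Napier-Tauranga-Rotorua-Hamilton: 20 + 13 + 6 = 39
Napier-Rotorua-Hamilton: 16 + 6 = 22
Shortest: 22 km.

22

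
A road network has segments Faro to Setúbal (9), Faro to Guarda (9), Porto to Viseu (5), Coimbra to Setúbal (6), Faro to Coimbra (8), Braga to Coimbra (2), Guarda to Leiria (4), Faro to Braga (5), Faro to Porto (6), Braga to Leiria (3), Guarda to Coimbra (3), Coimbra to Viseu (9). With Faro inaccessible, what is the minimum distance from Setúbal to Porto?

20

Paths from Setúbal to Porto avoiding Faro:
Setúbal -> Coimbra -> Viseu -> Porto: 6 + 9 + 5 = 20
Best route has total 20 km.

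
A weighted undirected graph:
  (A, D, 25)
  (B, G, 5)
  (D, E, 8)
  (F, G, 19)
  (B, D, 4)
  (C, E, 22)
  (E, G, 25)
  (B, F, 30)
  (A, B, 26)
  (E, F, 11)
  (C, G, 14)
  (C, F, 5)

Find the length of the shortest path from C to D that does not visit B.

24

A few of the C→D routes:
C-E-D: 22 + 8 = 30
C-G-F-E-D: 14 + 19 + 11 + 8 = 52
C-F-E-D: 5 + 11 + 8 = 24
C-G-E-D: 14 + 25 + 8 = 47
Shortest: 24.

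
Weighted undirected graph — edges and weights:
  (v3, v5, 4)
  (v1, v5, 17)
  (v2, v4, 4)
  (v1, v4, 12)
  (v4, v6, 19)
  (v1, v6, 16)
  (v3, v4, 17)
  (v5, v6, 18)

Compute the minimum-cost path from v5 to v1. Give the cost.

17

A few of the v5→v1 routes:
v5-v3-v4-v1: 4 + 17 + 12 = 33
v5-v6-v1: 18 + 16 = 34
v5-v1: 17
Best route has total 17.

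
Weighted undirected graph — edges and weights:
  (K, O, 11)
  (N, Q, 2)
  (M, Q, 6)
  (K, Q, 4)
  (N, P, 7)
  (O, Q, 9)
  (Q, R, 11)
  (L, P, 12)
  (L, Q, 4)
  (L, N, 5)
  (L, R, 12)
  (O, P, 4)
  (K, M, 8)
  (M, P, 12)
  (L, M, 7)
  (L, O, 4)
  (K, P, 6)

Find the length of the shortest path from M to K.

8

Some routes from M to K:
M→L→Q→K: 7 + 4 + 4 = 15
M→K: 8
M→Q→K: 6 + 4 = 10
The minimum is 8.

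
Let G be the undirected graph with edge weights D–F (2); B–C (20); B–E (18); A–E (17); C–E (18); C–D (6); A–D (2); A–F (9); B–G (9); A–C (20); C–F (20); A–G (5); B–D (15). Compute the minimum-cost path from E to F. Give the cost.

21

Comparing a few candidate routes:
E → A → F: 17 + 9 = 26
E → C → D → F: 18 + 6 + 2 = 26
E → B → D → F: 18 + 15 + 2 = 35
E → C → D → A → F: 18 + 6 + 2 + 9 = 35
E → A → D → F: 17 + 2 + 2 = 21
Shortest: 21.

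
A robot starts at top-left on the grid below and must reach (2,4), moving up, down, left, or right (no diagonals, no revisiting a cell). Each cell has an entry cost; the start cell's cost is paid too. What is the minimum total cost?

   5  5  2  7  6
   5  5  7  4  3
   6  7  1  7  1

One optimal route is r0c0 → r0c1 → r0c2 → r0c3 → r1c3 → r1c4 → r2c4.
Its cost is 5 + 5 + 2 + 7 + 4 + 3 + 1 = 27.

27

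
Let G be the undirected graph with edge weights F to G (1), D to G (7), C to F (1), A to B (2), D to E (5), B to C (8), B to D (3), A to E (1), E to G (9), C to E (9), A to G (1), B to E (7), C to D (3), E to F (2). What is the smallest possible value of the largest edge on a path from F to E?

1

Checking several routes:
F→E: max(2) = 2
F→C→D→B→A→E: max(1, 3, 3, 2, 1) = 3
F→G→A→E: max(1, 1, 1) = 1
F→C→D→E: max(1, 3, 5) = 5
Best route has worst link 1.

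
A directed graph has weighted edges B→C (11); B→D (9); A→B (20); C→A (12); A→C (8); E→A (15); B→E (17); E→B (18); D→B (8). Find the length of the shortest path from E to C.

23

Routes from E to C:
E→A→B→C: 15 + 20 + 11 = 46
E→A→C: 15 + 8 = 23
E→B→C: 18 + 11 = 29
Best route has total 23.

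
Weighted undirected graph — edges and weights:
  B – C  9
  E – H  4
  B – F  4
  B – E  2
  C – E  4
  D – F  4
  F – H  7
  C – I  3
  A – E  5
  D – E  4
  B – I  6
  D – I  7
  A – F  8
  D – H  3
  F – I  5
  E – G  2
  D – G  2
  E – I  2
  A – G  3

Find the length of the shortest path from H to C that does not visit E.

A few of the H→C routes:
H-F-I-C: 7 + 5 + 3 = 15
H-F-B-I-C: 7 + 4 + 6 + 3 = 20
H-D-F-I-C: 3 + 4 + 5 + 3 = 15
H-F-B-C: 7 + 4 + 9 = 20
H-D-I-C: 3 + 7 + 3 = 13
Best route has total 13.

13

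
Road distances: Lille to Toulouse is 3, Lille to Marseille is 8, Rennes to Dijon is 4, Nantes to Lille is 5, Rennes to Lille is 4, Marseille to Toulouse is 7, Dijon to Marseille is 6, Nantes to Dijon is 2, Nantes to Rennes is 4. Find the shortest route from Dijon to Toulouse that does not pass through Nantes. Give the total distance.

Comparing a few candidate routes:
Dijon→Rennes→Lille→Toulouse: 4 + 4 + 3 = 11
Dijon→Marseille→Toulouse: 6 + 7 = 13
Dijon→Marseille→Lille→Toulouse: 6 + 8 + 3 = 17
The minimum is 11.

11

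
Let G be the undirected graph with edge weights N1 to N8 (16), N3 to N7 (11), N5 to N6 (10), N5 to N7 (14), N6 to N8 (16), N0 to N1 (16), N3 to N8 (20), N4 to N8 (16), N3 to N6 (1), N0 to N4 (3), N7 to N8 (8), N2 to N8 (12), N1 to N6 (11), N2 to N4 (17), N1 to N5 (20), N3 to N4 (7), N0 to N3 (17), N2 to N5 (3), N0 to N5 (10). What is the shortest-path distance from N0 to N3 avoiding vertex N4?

Comparing a few candidate routes:
N0 -> N5 -> N6 -> N3: 10 + 10 + 1 = 21
N0 -> N3: 17
N0 -> N5 -> N1 -> N6 -> N3: 10 + 20 + 11 + 1 = 42
N0 -> N1 -> N6 -> N3: 16 + 11 + 1 = 28
N0 -> N5 -> N7 -> N3: 10 + 14 + 11 = 35
The minimum is 17.

17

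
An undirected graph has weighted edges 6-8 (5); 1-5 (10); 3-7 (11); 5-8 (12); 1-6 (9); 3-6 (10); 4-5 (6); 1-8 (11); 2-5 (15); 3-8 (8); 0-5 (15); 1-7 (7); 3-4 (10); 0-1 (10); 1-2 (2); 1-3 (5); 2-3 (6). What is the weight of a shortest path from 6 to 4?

A few of the 6→4 routes:
6-8-3-4: 5 + 8 + 10 = 23
6-3-4: 10 + 10 = 20
6-8-5-4: 5 + 12 + 6 = 23
The minimum is 20.

20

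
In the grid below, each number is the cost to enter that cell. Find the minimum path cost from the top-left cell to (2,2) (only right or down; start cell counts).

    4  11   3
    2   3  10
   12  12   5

24

Path (0,0) → (1,0) → (1,1) → (1,2) → (2,2): 4 + 2 + 3 + 10 + 5 = 24.
(Top row then right column would cost 33.)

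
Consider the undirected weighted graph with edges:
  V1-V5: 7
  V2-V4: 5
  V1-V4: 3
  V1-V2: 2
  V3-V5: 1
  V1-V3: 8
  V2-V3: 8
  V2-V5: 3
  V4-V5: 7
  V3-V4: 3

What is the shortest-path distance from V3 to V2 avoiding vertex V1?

Checking several routes:
V3→V2: 8
V3→V4→V2: 3 + 5 = 8
V3→V5→V2: 1 + 3 = 4
Best route has total 4.

4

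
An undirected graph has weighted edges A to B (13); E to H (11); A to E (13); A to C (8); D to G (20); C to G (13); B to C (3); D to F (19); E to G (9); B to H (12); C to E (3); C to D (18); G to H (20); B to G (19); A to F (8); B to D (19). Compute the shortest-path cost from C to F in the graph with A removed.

37

Comparing a few candidate routes:
C -> D -> F: 18 + 19 = 37
C -> B -> D -> F: 3 + 19 + 19 = 41
C -> E -> G -> D -> F: 3 + 9 + 20 + 19 = 51
C -> G -> D -> F: 13 + 20 + 19 = 52
Shortest: 37.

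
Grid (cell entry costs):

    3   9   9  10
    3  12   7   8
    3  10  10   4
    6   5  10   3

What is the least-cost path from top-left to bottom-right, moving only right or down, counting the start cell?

Take [0,0] -> [1,0] -> [2,0] -> [3,0] -> [3,1] -> [3,2] -> [3,3] for a total of 3 + 3 + 3 + 6 + 5 + 10 + 3 = 33.

33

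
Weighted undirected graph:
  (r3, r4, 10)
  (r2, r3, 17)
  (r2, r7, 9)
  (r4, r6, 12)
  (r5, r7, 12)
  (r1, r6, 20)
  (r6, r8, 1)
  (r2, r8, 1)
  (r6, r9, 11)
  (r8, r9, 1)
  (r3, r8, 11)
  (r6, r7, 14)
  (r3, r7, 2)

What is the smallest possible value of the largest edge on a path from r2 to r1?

20

Checking several routes:
r2→r3→r4→r6→r1: max(17, 10, 12, 20) = 20
r2→r3→r8→r9→r6→r1: max(17, 11, 1, 11, 20) = 20
r2→r3→r7→r6→r1: max(17, 2, 14, 20) = 20
r2→r3→r8→r6→r1: max(17, 11, 1, 20) = 20
Smallest bottleneck: 20.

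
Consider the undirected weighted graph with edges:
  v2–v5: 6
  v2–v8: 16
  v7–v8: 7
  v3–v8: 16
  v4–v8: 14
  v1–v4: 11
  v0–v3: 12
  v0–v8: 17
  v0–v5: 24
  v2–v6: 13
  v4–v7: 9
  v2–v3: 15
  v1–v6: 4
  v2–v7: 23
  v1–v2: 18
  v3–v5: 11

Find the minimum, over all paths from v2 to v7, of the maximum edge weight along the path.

Checking several routes:
v2 -> v6 -> v1 -> v4 -> v8 -> v7: max(13, 4, 11, 14, 7) = 14
v2 -> v3 -> v8 -> v4 -> v7: max(15, 16, 14, 9) = 16
v2 -> v6 -> v1 -> v4 -> v7: max(13, 4, 11, 9) = 13
Smallest bottleneck: 13.

13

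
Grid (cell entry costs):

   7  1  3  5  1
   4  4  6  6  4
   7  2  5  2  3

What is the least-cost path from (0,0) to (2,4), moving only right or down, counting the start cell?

Best path: (0,0) → (0,1) → (0,2) → (0,3) → (0,4) → (1,4) → (2,4)
Cost: 7 + 1 + 3 + 5 + 1 + 4 + 3 = 24

24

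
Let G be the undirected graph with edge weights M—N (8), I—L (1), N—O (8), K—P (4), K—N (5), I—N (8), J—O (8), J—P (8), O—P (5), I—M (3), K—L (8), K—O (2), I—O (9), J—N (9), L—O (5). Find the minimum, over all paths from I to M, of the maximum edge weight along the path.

Comparing a few candidate routes:
I-N-M: max(8, 8) = 8
I-L-K-P-O-N-M: max(1, 8, 4, 5, 8, 8) = 8
I-M: max(3) = 3
I-L-K-P-J-O-N-M: max(1, 8, 4, 8, 8, 8, 8) = 8
The minimum achievable maximum is 3.

3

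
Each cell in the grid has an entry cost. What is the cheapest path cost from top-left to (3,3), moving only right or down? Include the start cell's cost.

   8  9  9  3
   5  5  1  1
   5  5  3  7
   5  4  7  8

Best path: (0,0) → (1,0) → (1,1) → (1,2) → (1,3) → (2,3) → (3,3)
Cost: 8 + 5 + 5 + 1 + 1 + 7 + 8 = 35
(Top row then right column would cost 45.)

35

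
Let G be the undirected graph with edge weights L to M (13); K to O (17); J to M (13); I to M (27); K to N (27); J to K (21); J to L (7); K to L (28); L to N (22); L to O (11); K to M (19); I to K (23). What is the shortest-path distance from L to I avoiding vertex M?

51

Comparing a few candidate routes:
L-O-K-I: 11 + 17 + 23 = 51
L-J-K-I: 7 + 21 + 23 = 51
L-K-I: 28 + 23 = 51
The minimum is 51.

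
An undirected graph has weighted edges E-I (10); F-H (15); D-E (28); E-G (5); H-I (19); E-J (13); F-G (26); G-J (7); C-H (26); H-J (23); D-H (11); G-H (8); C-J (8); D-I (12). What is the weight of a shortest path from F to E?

28

A few of the F→E routes:
F -> G -> J -> E: 26 + 7 + 13 = 46
F -> G -> E: 26 + 5 = 31
F -> H -> G -> J -> E: 15 + 8 + 7 + 13 = 43
F -> H -> I -> E: 15 + 19 + 10 = 44
F -> H -> G -> E: 15 + 8 + 5 = 28
Best route has total 28.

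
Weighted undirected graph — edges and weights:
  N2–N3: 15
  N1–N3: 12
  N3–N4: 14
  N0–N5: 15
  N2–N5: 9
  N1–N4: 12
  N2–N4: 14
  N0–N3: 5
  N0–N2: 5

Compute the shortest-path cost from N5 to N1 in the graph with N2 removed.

Paths from N5 to N1 avoiding N2:
N5→N0→N3→N4→N1: 15 + 5 + 14 + 12 = 46
N5→N0→N3→N1: 15 + 5 + 12 = 32
The minimum is 32.

32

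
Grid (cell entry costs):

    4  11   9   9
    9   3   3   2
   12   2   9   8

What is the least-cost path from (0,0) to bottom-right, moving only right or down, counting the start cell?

29

Path r0c0 -> r1c0 -> r1c1 -> r1c2 -> r1c3 -> r2c3: 4 + 9 + 3 + 3 + 2 + 8 = 29.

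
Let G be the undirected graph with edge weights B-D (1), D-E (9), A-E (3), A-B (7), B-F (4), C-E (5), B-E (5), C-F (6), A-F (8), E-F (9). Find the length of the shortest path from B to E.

Checking several routes:
B - A - E: 7 + 3 = 10
B - D - E: 1 + 9 = 10
B - E: 5
Shortest: 5.

5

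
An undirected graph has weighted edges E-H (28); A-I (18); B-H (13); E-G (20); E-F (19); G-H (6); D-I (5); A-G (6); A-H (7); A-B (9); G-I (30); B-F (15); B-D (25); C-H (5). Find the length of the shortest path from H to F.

Checking several routes:
H -> G -> E -> F: 6 + 20 + 19 = 45
H -> G -> A -> B -> F: 6 + 6 + 9 + 15 = 36
H -> A -> B -> F: 7 + 9 + 15 = 31
H -> B -> F: 13 + 15 = 28
Shortest: 28.

28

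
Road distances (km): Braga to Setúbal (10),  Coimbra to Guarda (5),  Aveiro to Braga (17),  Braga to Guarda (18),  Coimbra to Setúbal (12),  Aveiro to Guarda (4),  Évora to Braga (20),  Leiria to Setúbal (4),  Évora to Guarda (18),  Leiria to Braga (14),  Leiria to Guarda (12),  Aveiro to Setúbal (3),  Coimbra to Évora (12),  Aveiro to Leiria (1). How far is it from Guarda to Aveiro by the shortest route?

4

Checking several routes:
Guarda → Leiria → Setúbal → Aveiro: 12 + 4 + 3 = 19
Guarda → Leiria → Aveiro: 12 + 1 = 13
Guarda → Aveiro: 4
Best route has total 4 km.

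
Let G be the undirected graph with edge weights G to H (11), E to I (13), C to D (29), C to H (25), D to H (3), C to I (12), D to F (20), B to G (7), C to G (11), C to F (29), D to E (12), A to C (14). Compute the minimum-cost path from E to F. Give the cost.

Checking several routes:
E→D→F: 12 + 20 = 32
E→I→C→F: 13 + 12 + 29 = 54
E→D→H→G→C→F: 12 + 3 + 11 + 11 + 29 = 66
E→D→C→F: 12 + 29 + 29 = 70
E→I→C→G→H→D→F: 13 + 12 + 11 + 11 + 3 + 20 = 70
E→D→H→C→F: 12 + 3 + 25 + 29 = 69
Shortest: 32.

32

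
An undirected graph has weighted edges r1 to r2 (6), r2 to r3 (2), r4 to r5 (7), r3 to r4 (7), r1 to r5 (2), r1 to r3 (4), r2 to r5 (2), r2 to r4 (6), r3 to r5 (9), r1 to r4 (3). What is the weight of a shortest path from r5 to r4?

Comparing a few candidate routes:
r5→r2→r3→r4: 2 + 2 + 7 = 11
r5→r4: 7
r5→r2→r3→r1→r4: 2 + 2 + 4 + 3 = 11
r5→r2→r4: 2 + 6 = 8
r5→r1→r4: 2 + 3 = 5
The minimum is 5.

5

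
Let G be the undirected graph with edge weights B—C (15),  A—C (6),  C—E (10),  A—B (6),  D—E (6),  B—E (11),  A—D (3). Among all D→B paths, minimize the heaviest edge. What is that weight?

6

Some routes from D to B:
D → A → B: max(3, 6) = 6
D → E → C → A → B: max(6, 10, 6, 6) = 10
D → A → C → E → B: max(3, 6, 10, 11) = 11
D → E → B: max(6, 11) = 11
Smallest bottleneck: 6.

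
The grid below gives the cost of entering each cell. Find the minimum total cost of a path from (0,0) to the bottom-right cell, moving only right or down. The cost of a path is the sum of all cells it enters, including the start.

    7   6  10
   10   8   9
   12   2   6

Best path: [0,0] → [0,1] → [1,1] → [2,1] → [2,2]
Cost: 7 + 6 + 8 + 2 + 6 = 29

29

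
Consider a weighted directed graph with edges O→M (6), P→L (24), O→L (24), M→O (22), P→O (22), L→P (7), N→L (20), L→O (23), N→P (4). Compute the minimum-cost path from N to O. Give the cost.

26

Routes from N to O:
N→L→O: 20 + 23 = 43
N→L→P→O: 20 + 7 + 22 = 49
N→P→O: 4 + 22 = 26
N→P→L→O: 4 + 24 + 23 = 51
Shortest: 26.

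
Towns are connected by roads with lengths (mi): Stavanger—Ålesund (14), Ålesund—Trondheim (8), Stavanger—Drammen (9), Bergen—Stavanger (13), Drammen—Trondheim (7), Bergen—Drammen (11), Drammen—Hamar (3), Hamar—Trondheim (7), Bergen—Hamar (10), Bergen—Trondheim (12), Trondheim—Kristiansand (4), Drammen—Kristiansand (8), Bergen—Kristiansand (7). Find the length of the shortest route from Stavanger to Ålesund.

14

Checking several routes:
Stavanger - Drammen - Hamar - Trondheim - Ålesund: 9 + 3 + 7 + 8 = 27
Stavanger - Ålesund: 14
Stavanger - Drammen - Trondheim - Ålesund: 9 + 7 + 8 = 24
Shortest: 14 mi.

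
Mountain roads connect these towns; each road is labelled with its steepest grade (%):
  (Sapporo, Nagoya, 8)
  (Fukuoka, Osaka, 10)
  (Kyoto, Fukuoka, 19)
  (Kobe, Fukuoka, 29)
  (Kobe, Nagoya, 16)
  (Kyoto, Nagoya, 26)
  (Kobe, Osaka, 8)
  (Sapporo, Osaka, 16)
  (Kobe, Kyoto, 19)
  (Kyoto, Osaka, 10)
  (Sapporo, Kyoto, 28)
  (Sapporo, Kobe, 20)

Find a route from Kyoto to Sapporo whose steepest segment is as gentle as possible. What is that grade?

16

Checking several routes:
Kyoto - Osaka - Sapporo: max(10, 16) = 16
Kyoto - Kobe - Osaka - Sapporo: max(19, 8, 16) = 19
Kyoto - Fukuoka - Osaka - Sapporo: max(19, 10, 16) = 19
Kyoto - Osaka - Kobe - Nagoya - Sapporo: max(10, 8, 16, 8) = 16
Kyoto - Kobe - Nagoya - Sapporo: max(19, 16, 8) = 19
Smallest bottleneck: 16%.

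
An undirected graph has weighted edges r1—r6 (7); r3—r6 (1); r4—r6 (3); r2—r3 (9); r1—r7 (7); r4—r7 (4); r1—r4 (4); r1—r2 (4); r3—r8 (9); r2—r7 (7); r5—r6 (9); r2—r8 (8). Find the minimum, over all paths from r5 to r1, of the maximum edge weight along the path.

Some routes from r5 to r1:
r5→r6→r3→r2→r1: max(9, 1, 9, 4) = 9
r5→r6→r3→r8→r2→r7→r4→r1: max(9, 1, 9, 8, 7, 4, 4) = 9
r5→r6→r3→r8→r2→r7→r1: max(9, 1, 9, 8, 7, 7) = 9
r5→r6→r3→r2→r7→r1: max(9, 1, 9, 7, 7) = 9
r5→r6→r3→r8→r2→r1: max(9, 1, 9, 8, 4) = 9
r5→r6→r3→r2→r7→r4→r1: max(9, 1, 9, 7, 4, 4) = 9
Smallest bottleneck: 9.

9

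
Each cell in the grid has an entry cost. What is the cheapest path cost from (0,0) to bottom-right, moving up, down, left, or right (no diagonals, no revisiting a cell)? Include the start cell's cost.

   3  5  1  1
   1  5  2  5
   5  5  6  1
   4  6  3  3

Best path: [0,0]→[0,1]→[0,2]→[0,3]→[1,3]→[2,3]→[3,3]
Cost: 3 + 5 + 1 + 1 + 5 + 1 + 3 = 19

19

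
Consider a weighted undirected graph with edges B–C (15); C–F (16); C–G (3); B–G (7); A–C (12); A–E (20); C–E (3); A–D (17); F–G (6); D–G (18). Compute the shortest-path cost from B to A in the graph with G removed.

Paths from B to A avoiding G:
B-C-E-A: 15 + 3 + 20 = 38
B-C-A: 15 + 12 = 27
The minimum is 27.

27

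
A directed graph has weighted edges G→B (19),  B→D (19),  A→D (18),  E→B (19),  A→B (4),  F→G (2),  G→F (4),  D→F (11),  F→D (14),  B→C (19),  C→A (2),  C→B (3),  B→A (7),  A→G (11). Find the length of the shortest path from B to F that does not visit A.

30

Paths from B to F avoiding A:
B → D → F: 19 + 11 = 30
The minimum is 30.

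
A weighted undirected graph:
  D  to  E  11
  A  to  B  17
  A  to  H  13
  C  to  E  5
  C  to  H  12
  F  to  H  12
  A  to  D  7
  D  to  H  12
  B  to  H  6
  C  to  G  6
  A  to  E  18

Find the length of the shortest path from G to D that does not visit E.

30

Candidate routes:
G → C → H → D: 6 + 12 + 12 = 30
G → C → H → B → A → D: 6 + 12 + 6 + 17 + 7 = 48
G → C → H → A → D: 6 + 12 + 13 + 7 = 38
Best route has total 30.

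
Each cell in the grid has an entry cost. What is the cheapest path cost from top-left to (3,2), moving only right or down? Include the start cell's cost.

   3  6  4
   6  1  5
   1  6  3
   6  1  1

18

One optimal route is (0,0)→(0,1)→(1,1)→(2,1)→(3,1)→(3,2).
Its cost is 3 + 6 + 1 + 6 + 1 + 1 = 18.
For comparison, the top-then-right route costs 22.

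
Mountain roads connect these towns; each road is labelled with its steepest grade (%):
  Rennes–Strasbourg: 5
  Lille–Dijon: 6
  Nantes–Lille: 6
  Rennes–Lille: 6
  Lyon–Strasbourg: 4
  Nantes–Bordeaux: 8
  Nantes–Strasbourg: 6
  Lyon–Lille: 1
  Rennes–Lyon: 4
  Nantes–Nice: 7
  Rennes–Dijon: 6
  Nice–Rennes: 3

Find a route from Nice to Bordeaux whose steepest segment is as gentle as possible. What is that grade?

8

Some routes from Nice to Bordeaux:
Nice→Rennes→Dijon→Lille→Lyon→Strasbourg→Nantes→Bordeaux: max(3, 6, 6, 1, 4, 6, 8) = 8
Nice→Rennes→Strasbourg→Nantes→Bordeaux: max(3, 5, 6, 8) = 8
Nice→Rennes→Strasbourg→Lyon→Lille→Nantes→Bordeaux: max(3, 5, 4, 1, 6, 8) = 8
Best route has worst link 8%.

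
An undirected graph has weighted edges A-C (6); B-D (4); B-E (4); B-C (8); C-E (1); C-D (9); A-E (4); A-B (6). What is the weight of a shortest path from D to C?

Paths from D to C:
D→B→C: 4 + 8 = 12
D→B→E→C: 4 + 4 + 1 = 9
D→B→A→C: 4 + 6 + 6 = 16
D→B→E→A→C: 4 + 4 + 4 + 6 = 18
D→B→A→E→C: 4 + 6 + 4 + 1 = 15
D→C: 9
Best route has total 9.

9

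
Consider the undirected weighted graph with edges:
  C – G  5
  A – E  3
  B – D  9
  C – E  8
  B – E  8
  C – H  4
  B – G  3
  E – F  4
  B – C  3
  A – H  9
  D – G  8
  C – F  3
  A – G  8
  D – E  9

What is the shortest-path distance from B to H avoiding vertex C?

Checking several routes:
B-G-A-H: 3 + 8 + 9 = 20
B-D-E-A-H: 9 + 9 + 3 + 9 = 30
B-E-A-H: 8 + 3 + 9 = 20
Shortest: 20.

20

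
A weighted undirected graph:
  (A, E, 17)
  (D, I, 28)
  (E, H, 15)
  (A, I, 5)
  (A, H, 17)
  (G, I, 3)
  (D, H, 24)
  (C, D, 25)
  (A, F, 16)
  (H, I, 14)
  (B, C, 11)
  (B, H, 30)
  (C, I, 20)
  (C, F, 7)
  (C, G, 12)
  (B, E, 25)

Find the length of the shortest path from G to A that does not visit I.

35

Checking several routes:
G → C → D → H → A: 12 + 25 + 24 + 17 = 78
G → C → F → A: 12 + 7 + 16 = 35
G → C → B → H → A: 12 + 11 + 30 + 17 = 70
G → C → B → E → A: 12 + 11 + 25 + 17 = 65
Best route has total 35.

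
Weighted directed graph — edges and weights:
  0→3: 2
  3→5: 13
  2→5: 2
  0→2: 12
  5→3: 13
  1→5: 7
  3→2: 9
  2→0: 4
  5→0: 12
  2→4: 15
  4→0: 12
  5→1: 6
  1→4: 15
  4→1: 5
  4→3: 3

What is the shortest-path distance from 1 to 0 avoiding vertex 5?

27

Paths from 1 to 0 avoiding 5:
1 - 4 - 0: 15 + 12 = 27
1 - 4 - 3 - 2 - 0: 15 + 3 + 9 + 4 = 31
The minimum is 27.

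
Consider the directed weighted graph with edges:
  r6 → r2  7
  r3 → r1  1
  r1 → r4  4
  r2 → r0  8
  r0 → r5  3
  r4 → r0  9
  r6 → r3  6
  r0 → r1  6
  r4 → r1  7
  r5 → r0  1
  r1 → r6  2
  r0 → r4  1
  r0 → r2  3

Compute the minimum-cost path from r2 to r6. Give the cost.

Routes from r2 to r6:
r2-r0-r4-r1-r6: 8 + 1 + 7 + 2 = 18
r2-r0-r1-r6: 8 + 6 + 2 = 16
Best route has total 16.

16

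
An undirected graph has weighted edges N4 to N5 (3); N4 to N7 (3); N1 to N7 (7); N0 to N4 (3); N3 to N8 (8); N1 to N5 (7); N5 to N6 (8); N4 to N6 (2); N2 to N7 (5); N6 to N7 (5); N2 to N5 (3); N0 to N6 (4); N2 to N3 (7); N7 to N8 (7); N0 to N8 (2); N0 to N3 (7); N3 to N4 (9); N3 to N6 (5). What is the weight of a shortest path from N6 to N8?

Comparing a few candidate routes:
N6 -> N4 -> N7 -> N8: 2 + 3 + 7 = 12
N6 -> N7 -> N4 -> N0 -> N8: 5 + 3 + 3 + 2 = 13
N6 -> N4 -> N0 -> N8: 2 + 3 + 2 = 7
N6 -> N0 -> N8: 4 + 2 = 6
N6 -> N7 -> N8: 5 + 7 = 12
Shortest: 6.

6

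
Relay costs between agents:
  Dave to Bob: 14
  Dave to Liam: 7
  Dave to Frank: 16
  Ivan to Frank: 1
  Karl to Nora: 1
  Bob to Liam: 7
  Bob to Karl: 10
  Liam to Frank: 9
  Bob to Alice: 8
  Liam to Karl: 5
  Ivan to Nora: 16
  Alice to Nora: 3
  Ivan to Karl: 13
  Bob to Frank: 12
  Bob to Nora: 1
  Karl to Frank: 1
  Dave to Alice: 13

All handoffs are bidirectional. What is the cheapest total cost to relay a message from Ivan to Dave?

Comparing a few candidate routes:
Ivan→Frank→Dave: 1 + 16 = 17
Ivan→Frank→Liam→Dave: 1 + 9 + 7 = 17
Ivan→Frank→Karl→Liam→Dave: 1 + 1 + 5 + 7 = 14
Ivan→Frank→Karl→Nora→Bob→Dave: 1 + 1 + 1 + 1 + 14 = 18
Best route has total 14.

14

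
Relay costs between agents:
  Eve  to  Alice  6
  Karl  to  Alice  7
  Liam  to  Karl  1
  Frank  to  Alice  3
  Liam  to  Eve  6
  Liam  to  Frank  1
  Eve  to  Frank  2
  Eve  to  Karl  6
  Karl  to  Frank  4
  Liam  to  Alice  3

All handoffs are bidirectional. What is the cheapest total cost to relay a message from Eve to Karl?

Checking several routes:
Eve→Frank→Liam→Karl: 2 + 1 + 1 = 4
Eve→Liam→Karl: 6 + 1 = 7
Eve→Frank→Karl: 2 + 4 = 6
Eve→Alice→Liam→Karl: 6 + 3 + 1 = 10
Eve→Frank→Alice→Liam→Karl: 2 + 3 + 3 + 1 = 9
Eve→Karl: 6
The minimum is 4.

4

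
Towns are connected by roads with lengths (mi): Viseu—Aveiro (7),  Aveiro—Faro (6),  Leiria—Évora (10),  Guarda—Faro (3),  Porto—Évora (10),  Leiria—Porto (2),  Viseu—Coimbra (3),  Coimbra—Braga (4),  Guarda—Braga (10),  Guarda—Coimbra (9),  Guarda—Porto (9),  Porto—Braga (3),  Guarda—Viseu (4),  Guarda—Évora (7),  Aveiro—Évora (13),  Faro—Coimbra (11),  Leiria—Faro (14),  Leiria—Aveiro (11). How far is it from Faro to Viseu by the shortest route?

Some routes from Faro to Viseu:
Faro-Guarda-Coimbra-Viseu: 3 + 9 + 3 = 15
Faro-Aveiro-Viseu: 6 + 7 = 13
Faro-Coimbra-Viseu: 11 + 3 = 14
Faro-Guarda-Braga-Coimbra-Viseu: 3 + 10 + 4 + 3 = 20
Faro-Guarda-Viseu: 3 + 4 = 7
Shortest: 7 mi.

7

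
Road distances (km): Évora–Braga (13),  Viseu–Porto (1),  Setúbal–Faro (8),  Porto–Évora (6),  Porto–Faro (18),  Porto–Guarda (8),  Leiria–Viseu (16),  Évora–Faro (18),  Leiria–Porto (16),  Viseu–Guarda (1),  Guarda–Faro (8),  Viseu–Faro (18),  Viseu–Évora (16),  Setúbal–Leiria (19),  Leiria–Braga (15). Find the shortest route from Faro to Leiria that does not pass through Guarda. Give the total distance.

Some routes from Faro to Leiria avoiding Guarda:
Faro-Viseu-Leiria: 18 + 16 = 34
Faro-Setúbal-Leiria: 8 + 19 = 27
Faro-Porto-Leiria: 18 + 16 = 34
Faro-Viseu-Porto-Leiria: 18 + 1 + 16 = 35
Best route has total 27 km.

27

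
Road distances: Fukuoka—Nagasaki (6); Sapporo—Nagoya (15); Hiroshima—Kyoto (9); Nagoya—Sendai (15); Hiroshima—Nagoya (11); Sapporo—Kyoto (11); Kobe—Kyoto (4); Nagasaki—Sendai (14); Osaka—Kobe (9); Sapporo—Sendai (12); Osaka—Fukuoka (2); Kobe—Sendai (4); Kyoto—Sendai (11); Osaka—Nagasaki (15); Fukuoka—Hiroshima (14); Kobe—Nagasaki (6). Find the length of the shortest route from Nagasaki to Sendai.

10

A few of the Nagasaki→Sendai routes:
Nagasaki-Kobe-Kyoto-Sendai: 6 + 4 + 11 = 21
Nagasaki-Sendai: 14
Nagasaki-Kobe-Sendai: 6 + 4 = 10
Shortest: 10.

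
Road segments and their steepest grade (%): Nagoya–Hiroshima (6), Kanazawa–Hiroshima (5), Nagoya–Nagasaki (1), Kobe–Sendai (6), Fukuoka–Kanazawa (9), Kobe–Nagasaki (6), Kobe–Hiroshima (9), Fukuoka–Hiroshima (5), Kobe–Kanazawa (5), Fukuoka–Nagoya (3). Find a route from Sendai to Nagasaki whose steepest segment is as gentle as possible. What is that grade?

Checking several routes:
Sendai→Kobe→Kanazawa→Fukuoka→Nagoya→Nagasaki: max(6, 5, 9, 3, 1) = 9
Sendai→Kobe→Kanazawa→Hiroshima→Fukuoka→Nagoya→Nagasaki: max(6, 5, 5, 5, 3, 1) = 6
Sendai→Kobe→Kanazawa→Fukuoka→Hiroshima→Nagoya→Nagasaki: max(6, 5, 9, 5, 6, 1) = 9
Sendai→Kobe→Nagasaki: max(6, 6) = 6
Sendai→Kobe→Kanazawa→Hiroshima→Nagoya→Nagasaki: max(6, 5, 5, 6, 1) = 6
Smallest bottleneck: 6%.

6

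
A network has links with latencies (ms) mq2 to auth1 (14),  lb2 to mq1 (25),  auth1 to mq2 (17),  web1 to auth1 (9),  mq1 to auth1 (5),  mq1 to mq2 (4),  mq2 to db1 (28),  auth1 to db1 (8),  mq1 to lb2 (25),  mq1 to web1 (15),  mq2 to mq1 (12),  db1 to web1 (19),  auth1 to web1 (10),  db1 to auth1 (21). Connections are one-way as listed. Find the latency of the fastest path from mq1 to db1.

Routes from mq1 to db1:
mq1 - mq2 - auth1 - db1: 4 + 14 + 8 = 26
mq1 - auth1 - mq2 - db1: 5 + 17 + 28 = 50
mq1 - web1 - auth1 - db1: 15 + 9 + 8 = 32
mq1 - auth1 - db1: 5 + 8 = 13
mq1 - mq2 - db1: 4 + 28 = 32
mq1 - web1 - auth1 - mq2 - db1: 15 + 9 + 17 + 28 = 69
The minimum is 13 ms.

13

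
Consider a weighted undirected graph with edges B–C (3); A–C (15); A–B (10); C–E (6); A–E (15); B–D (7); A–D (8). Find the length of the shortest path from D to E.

Some routes from D to E:
D → B → C → E: 7 + 3 + 6 = 16
D → A → B → C → E: 8 + 10 + 3 + 6 = 27
D → A → E: 8 + 15 = 23
Shortest: 16.

16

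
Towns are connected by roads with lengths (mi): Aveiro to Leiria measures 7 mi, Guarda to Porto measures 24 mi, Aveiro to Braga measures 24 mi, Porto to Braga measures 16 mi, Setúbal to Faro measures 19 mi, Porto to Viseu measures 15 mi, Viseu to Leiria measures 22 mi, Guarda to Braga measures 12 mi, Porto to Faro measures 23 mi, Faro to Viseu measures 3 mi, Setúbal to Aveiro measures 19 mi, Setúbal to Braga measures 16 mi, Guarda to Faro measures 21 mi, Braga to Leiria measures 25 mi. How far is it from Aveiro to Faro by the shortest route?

32

Some routes from Aveiro to Faro:
Aveiro -> Braga -> Setúbal -> Faro: 24 + 16 + 19 = 59
Aveiro -> Braga -> Porto -> Faro: 24 + 16 + 23 = 63
Aveiro -> Setúbal -> Faro: 19 + 19 = 38
Aveiro -> Leiria -> Viseu -> Faro: 7 + 22 + 3 = 32
Aveiro -> Braga -> Guarda -> Faro: 24 + 12 + 21 = 57
Aveiro -> Braga -> Porto -> Viseu -> Faro: 24 + 16 + 15 + 3 = 58
Best route has total 32 mi.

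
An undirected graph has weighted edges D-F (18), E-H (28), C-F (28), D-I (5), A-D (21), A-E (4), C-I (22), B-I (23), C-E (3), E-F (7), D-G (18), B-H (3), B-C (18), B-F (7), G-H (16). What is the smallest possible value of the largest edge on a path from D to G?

A few of the D→G routes:
D→G: max(18) = 18
D→F→B→H→G: max(18, 7, 3, 16) = 18
D→F→E→C→B→H→G: max(18, 7, 3, 18, 3, 16) = 18
Best route has worst link 18.

18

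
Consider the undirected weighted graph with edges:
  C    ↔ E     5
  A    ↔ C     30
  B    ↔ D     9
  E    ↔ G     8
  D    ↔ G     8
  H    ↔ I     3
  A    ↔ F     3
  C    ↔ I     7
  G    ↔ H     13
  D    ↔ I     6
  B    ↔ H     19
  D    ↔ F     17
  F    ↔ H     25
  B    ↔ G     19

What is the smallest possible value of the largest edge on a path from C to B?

9

Comparing a few candidate routes:
C-E-G-D-B: max(5, 8, 8, 9) = 9
C-E-G-H-I-D-B: max(5, 8, 13, 3, 6, 9) = 13
C-I-D-B: max(7, 6, 9) = 9
The minimum achievable maximum is 9.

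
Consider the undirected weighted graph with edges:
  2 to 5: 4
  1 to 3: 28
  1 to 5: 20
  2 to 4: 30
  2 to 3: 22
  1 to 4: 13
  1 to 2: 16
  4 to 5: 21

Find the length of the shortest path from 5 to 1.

Checking several routes:
5 - 1: 20
5 - 4 - 1: 21 + 13 = 34
5 - 2 - 1: 4 + 16 = 20
Best route has total 20.

20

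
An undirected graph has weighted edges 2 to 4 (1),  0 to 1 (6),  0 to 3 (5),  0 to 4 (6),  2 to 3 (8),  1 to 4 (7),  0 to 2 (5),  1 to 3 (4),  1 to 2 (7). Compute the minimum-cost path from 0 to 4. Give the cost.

6

Comparing a few candidate routes:
0-4: 6
0-3-2-4: 5 + 8 + 1 = 14
0-2-4: 5 + 1 = 6
0-1-4: 6 + 7 = 13
The minimum is 6.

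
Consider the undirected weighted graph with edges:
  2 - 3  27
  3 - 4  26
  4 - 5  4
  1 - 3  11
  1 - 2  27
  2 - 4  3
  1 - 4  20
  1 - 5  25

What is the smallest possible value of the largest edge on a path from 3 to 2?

Comparing a few candidate routes:
3 → 1 → 5 → 4 → 2: max(11, 25, 4, 3) = 25
3 → 4 → 2: max(26, 3) = 26
3 → 1 → 4 → 2: max(11, 20, 3) = 20
Smallest bottleneck: 20.

20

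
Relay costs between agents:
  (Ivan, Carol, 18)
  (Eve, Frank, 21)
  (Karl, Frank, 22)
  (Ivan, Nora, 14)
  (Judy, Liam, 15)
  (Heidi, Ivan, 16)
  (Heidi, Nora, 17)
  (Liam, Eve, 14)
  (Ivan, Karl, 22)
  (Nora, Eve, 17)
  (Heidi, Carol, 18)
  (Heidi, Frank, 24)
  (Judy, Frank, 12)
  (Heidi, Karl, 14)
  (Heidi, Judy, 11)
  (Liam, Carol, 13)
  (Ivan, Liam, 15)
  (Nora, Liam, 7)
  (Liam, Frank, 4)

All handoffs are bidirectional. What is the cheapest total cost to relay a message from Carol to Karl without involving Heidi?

39

Some routes from Carol to Karl avoiding Heidi:
Carol → Ivan → Liam → Frank → Karl: 18 + 15 + 4 + 22 = 59
Carol → Ivan → Karl: 18 + 22 = 40
Carol → Liam → Frank → Karl: 13 + 4 + 22 = 39
Carol → Liam → Judy → Frank → Karl: 13 + 15 + 12 + 22 = 62
Carol → Liam → Ivan → Karl: 13 + 15 + 22 = 50
Carol → Liam → Nora → Ivan → Karl: 13 + 7 + 14 + 22 = 56
Shortest: 39.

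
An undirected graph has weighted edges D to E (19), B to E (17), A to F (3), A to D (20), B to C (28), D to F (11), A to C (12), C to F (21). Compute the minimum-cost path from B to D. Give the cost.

36

Candidate routes:
B→C→A→F→D: 28 + 12 + 3 + 11 = 54
B→C→F→A→D: 28 + 21 + 3 + 20 = 72
B→C→A→D: 28 + 12 + 20 = 60
B→C→F→D: 28 + 21 + 11 = 60
B→E→D: 17 + 19 = 36
The minimum is 36.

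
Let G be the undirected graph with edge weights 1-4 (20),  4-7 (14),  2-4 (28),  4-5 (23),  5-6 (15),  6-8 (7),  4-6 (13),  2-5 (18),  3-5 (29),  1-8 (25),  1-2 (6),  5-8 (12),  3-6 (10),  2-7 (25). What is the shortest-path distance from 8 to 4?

20

Some routes from 8 to 4:
8→5→6→4: 12 + 15 + 13 = 40
8→5→4: 12 + 23 = 35
8→6→4: 7 + 13 = 20
8→1→4: 25 + 20 = 45
Best route has total 20.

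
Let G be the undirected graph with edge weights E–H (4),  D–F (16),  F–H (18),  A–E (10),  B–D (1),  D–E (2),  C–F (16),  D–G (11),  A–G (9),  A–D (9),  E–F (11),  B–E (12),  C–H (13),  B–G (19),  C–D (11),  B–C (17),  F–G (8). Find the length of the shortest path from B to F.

Checking several routes:
B-D-E-F: 1 + 2 + 11 = 14
B-D-F: 1 + 16 = 17
B-D-G-F: 1 + 11 + 8 = 20
Shortest: 14.

14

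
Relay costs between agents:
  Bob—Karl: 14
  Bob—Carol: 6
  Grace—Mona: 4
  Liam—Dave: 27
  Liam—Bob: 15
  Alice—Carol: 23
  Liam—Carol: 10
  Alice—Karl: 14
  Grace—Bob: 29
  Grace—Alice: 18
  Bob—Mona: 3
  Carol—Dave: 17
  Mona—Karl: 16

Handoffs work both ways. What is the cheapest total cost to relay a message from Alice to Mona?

22

A few of the Alice→Mona routes:
Alice - Karl - Mona: 14 + 16 = 30
Alice - Carol - Bob - Mona: 23 + 6 + 3 = 32
Alice - Grace - Mona: 18 + 4 = 22
Alice - Karl - Bob - Mona: 14 + 14 + 3 = 31
The minimum is 22.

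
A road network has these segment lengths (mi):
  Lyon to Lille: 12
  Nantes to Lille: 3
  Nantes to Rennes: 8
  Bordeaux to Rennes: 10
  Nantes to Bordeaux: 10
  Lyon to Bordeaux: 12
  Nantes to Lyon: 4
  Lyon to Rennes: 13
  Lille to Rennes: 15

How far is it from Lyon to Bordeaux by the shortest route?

12

Checking several routes:
Lyon → Nantes → Rennes → Bordeaux: 4 + 8 + 10 = 22
Lyon → Nantes → Bordeaux: 4 + 10 = 14
Lyon → Bordeaux: 12
Lyon → Rennes → Nantes → Bordeaux: 13 + 8 + 10 = 31
Lyon → Lille → Nantes → Bordeaux: 12 + 3 + 10 = 25
Lyon → Rennes → Bordeaux: 13 + 10 = 23
The minimum is 12 mi.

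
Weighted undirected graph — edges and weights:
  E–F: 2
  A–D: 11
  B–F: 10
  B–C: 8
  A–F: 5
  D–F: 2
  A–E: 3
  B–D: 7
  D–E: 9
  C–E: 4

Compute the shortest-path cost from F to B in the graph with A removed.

Checking several routes:
F→E→D→B: 2 + 9 + 7 = 18
F→D→B: 2 + 7 = 9
F→B: 10
F→E→C→B: 2 + 4 + 8 = 14
Shortest: 9.

9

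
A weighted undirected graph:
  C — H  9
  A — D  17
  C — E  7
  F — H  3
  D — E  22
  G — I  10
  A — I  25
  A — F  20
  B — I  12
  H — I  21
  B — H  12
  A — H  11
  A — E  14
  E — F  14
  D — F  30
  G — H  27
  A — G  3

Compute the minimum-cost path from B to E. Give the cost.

Checking several routes:
B - H - C - E: 12 + 9 + 7 = 28
B - H - F - E: 12 + 3 + 14 = 29
B - H - A - E: 12 + 11 + 14 = 37
Shortest: 28.

28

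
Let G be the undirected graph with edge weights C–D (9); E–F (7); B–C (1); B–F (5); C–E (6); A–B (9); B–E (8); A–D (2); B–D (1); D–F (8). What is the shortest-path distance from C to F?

Comparing a few candidate routes:
C-B-D-F: 1 + 1 + 8 = 10
C-D-B-F: 9 + 1 + 5 = 15
C-B-F: 1 + 5 = 6
C-E-F: 6 + 7 = 13
Shortest: 6.

6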